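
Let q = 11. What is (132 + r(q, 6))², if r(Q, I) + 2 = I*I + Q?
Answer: 31329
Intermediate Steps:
r(Q, I) = -2 + Q + I² (r(Q, I) = -2 + (I*I + Q) = -2 + (I² + Q) = -2 + (Q + I²) = -2 + Q + I²)
(132 + r(q, 6))² = (132 + (-2 + 11 + 6²))² = (132 + (-2 + 11 + 36))² = (132 + 45)² = 177² = 31329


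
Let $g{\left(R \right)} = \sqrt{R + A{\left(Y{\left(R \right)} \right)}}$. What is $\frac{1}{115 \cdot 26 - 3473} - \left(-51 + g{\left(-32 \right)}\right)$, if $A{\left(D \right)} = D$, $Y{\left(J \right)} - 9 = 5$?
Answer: $\frac{24632}{483} - 3 i \sqrt{2} \approx 50.998 - 4.2426 i$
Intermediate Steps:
$Y{\left(J \right)} = 14$ ($Y{\left(J \right)} = 9 + 5 = 14$)
$g{\left(R \right)} = \sqrt{14 + R}$ ($g{\left(R \right)} = \sqrt{R + 14} = \sqrt{14 + R}$)
$\frac{1}{115 \cdot 26 - 3473} - \left(-51 + g{\left(-32 \right)}\right) = \frac{1}{115 \cdot 26 - 3473} + \left(51 - \sqrt{14 - 32}\right) = \frac{1}{2990 - 3473} + \left(51 - \sqrt{-18}\right) = \frac{1}{-483} + \left(51 - 3 i \sqrt{2}\right) = - \frac{1}{483} + \left(51 - 3 i \sqrt{2}\right) = \frac{24632}{483} - 3 i \sqrt{2}$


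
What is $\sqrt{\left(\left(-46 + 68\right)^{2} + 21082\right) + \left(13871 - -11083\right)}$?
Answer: $2 \sqrt{11630} \approx 215.69$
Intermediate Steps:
$\sqrt{\left(\left(-46 + 68\right)^{2} + 21082\right) + \left(13871 - -11083\right)} = \sqrt{\left(22^{2} + 21082\right) + \left(13871 + 11083\right)} = \sqrt{\left(484 + 21082\right) + 24954} = \sqrt{21566 + 24954} = \sqrt{46520} = 2 \sqrt{11630}$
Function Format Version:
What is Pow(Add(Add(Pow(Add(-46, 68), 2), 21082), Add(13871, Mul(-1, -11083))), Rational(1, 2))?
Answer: Mul(2, Pow(11630, Rational(1, 2))) ≈ 215.69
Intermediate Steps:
Pow(Add(Add(Pow(Add(-46, 68), 2), 21082), Add(13871, Mul(-1, -11083))), Rational(1, 2)) = Pow(Add(Add(Pow(22, 2), 21082), Add(13871, 11083)), Rational(1, 2)) = Pow(Add(Add(484, 21082), 24954), Rational(1, 2)) = Pow(Add(21566, 24954), Rational(1, 2)) = Pow(46520, Rational(1, 2)) = Mul(2, Pow(11630, Rational(1, 2)))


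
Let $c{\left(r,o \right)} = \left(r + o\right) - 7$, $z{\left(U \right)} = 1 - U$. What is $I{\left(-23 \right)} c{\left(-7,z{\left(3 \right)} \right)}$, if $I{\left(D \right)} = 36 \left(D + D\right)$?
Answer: $26496$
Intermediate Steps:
$c{\left(r,o \right)} = -7 + o + r$ ($c{\left(r,o \right)} = \left(o + r\right) - 7 = -7 + o + r$)
$I{\left(D \right)} = 72 D$ ($I{\left(D \right)} = 36 \cdot 2 D = 72 D$)
$I{\left(-23 \right)} c{\left(-7,z{\left(3 \right)} \right)} = 72 \left(-23\right) \left(-7 + \left(1 - 3\right) - 7\right) = - 1656 \left(-7 + \left(1 - 3\right) - 7\right) = - 1656 \left(-7 - 2 - 7\right) = \left(-1656\right) \left(-16\right) = 26496$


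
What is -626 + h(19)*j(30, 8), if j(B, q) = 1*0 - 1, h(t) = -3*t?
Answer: -569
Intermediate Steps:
j(B, q) = -1 (j(B, q) = 0 - 1 = -1)
-626 + h(19)*j(30, 8) = -626 - 3*19*(-1) = -626 - 57*(-1) = -626 + 57 = -569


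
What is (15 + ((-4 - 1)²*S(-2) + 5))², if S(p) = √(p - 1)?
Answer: -1475 + 1000*I*√3 ≈ -1475.0 + 1732.1*I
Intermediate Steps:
S(p) = √(-1 + p)
(15 + ((-4 - 1)²*S(-2) + 5))² = (15 + ((-4 - 1)²*√(-1 - 2) + 5))² = (15 + ((-5)²*√(-3) + 5))² = (15 + (25*(I*√3) + 5))² = (15 + (25*I*√3 + 5))² = (15 + (5 + 25*I*√3))² = (20 + 25*I*√3)²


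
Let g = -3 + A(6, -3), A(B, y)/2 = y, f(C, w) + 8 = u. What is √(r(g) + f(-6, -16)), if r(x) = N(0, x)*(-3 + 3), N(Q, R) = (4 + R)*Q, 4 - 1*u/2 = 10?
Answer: 2*I*√5 ≈ 4.4721*I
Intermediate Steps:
u = -12 (u = 8 - 2*10 = 8 - 20 = -12)
f(C, w) = -20 (f(C, w) = -8 - 12 = -20)
A(B, y) = 2*y
g = -9 (g = -3 + 2*(-3) = -3 - 6 = -9)
N(Q, R) = Q*(4 + R)
r(x) = 0 (r(x) = (0*(4 + x))*(-3 + 3) = 0*0 = 0)
√(r(g) + f(-6, -16)) = √(0 - 20) = √(-20) = 2*I*√5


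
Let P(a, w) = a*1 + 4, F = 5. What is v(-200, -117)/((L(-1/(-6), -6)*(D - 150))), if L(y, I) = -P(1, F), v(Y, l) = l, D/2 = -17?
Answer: -117/920 ≈ -0.12717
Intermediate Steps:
D = -34 (D = 2*(-17) = -34)
P(a, w) = 4 + a (P(a, w) = a + 4 = 4 + a)
L(y, I) = -5 (L(y, I) = -(4 + 1) = -1*5 = -5)
v(-200, -117)/((L(-1/(-6), -6)*(D - 150))) = -117*(-1/(5*(-34 - 150))) = -117/((-5*(-184))) = -117/920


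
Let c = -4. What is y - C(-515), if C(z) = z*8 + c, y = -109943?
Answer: -105819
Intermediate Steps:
C(z) = -4 + 8*z (C(z) = z*8 - 4 = 8*z - 4 = -4 + 8*z)
y - C(-515) = -109943 - (-4 + 8*(-515)) = -109943 - (-4 - 4120) = -109943 - 1*(-4124) = -109943 + 4124 = -105819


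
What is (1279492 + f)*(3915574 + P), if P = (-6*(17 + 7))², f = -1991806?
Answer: -2803888721340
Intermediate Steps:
P = 20736 (P = (-6*24)² = (-144)² = 20736)
(1279492 + f)*(3915574 + P) = (1279492 - 1991806)*(3915574 + 20736) = -712314*3936310 = -2803888721340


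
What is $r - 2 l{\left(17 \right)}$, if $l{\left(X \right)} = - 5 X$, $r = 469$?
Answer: $639$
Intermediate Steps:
$r - 2 l{\left(17 \right)} = 469 - 2 \left(\left(-5\right) 17\right) = 469 - -170 = 469 + 170 = 639$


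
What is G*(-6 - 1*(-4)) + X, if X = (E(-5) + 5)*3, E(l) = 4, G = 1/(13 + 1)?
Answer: 188/7 ≈ 26.857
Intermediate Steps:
G = 1/14 ≈ 0.071429
X = 27 (X = (4 + 5)*3 = 9*3 = 27)
G*(-6 - 1*(-4)) + X = (-6 - 1*(-4))/14 + 27 = (-6 + 4)/14 + 27 = (1/14)*(-2) + 27 = -⅐ + 27 = 188/7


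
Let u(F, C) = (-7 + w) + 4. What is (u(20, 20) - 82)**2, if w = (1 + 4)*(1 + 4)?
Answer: 3600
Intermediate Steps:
w = 25 (w = 5*5 = 25)
u(F, C) = 22 (u(F, C) = (-7 + 25) + 4 = 18 + 4 = 22)
(u(20, 20) - 82)**2 = (22 - 82)**2 = (-60)**2 = 3600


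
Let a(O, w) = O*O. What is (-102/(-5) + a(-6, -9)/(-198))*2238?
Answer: 2488656/55 ≈ 45248.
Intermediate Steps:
a(O, w) = O²
(-102/(-5) + a(-6, -9)/(-198))*2238 = (-102/(-5) + (-6)²/(-198))*2238 = (-102*(-⅕) + 36*(-1/198))*2238 = (102/5 - 2/11)*2238 = (1112/55)*2238 = 2488656/55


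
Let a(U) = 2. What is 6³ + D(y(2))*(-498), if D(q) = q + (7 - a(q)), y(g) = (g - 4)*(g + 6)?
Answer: 5694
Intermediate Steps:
y(g) = (-4 + g)*(6 + g)
D(q) = 5 + q (D(q) = q + (7 - 1*2) = q + (7 - 2) = q + 5 = 5 + q)
6³ + D(y(2))*(-498) = 6³ + (5 + (-24 + 2² + 2*2))*(-498) = 216 + (5 + (-24 + 4 + 4))*(-498) = 216 + (5 - 16)*(-498) = 216 - 11*(-498) = 216 + 5478 = 5694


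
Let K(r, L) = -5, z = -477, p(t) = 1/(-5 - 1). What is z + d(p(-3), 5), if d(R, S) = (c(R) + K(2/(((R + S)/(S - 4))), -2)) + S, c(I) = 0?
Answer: -477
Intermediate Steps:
p(t) = -1/6 (p(t) = 1/(-6) = -1/6)
d(R, S) = -5 + S (d(R, S) = (0 - 5) + S = -5 + S)
z + d(p(-3), 5) = -477 + (-5 + 5) = -477 + 0 = -477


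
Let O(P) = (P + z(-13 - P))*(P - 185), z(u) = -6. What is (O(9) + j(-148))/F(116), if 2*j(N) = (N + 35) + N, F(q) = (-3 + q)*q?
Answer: -1317/26216 ≈ -0.050236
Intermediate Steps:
F(q) = q*(-3 + q)
j(N) = 35/2 + N (j(N) = ((N + 35) + N)/2 = ((35 + N) + N)/2 = (35 + 2*N)/2 = 35/2 + N)
O(P) = (-185 + P)*(-6 + P) (O(P) = (P - 6)*(P - 185) = (-6 + P)*(-185 + P) = (-185 + P)*(-6 + P))
(O(9) + j(-148))/F(116) = ((1110 + 9**2 - 191*9) + (35/2 - 148))/((116*(-3 + 116))) = ((1110 + 81 - 1719) - 261/2)/((116*113)) = (-528 - 261/2)/13108 = -1317/2*1/13108 = -1317/26216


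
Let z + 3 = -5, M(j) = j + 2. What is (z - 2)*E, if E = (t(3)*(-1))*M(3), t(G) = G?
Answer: 150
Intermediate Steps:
M(j) = 2 + j
z = -8 (z = -3 - 5 = -8)
E = -15 (E = (3*(-1))*(2 + 3) = -3*5 = -15)
(z - 2)*E = (-8 - 2)*(-15) = -10*(-15) = 150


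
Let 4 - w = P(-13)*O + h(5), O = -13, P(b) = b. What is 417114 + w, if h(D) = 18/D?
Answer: 2084727/5 ≈ 4.1695e+5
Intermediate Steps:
w = -843/5 (w = 4 - (-13*(-13) + 18/5) = 4 - (169 + 18*(⅕)) = 4 - (169 + 18/5) = 4 - 1*863/5 = 4 - 863/5 = -843/5 ≈ -168.60)
417114 + w = 417114 - 843/5 = 2084727/5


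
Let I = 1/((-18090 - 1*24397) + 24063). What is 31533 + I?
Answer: 580963991/18424 ≈ 31533.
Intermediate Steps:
I = -1/18424 (I = 1/((-18090 - 24397) + 24063) = 1/(-42487 + 24063) = 1/(-18424) = -1/18424 ≈ -5.4277e-5)
31533 + I = 31533 - 1/18424 = 580963991/18424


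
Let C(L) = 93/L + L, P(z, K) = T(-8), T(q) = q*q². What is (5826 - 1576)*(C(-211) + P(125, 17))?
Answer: -648745500/211 ≈ -3.0746e+6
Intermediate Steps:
T(q) = q³
P(z, K) = -512 (P(z, K) = (-8)³ = -512)
C(L) = L + 93/L
(5826 - 1576)*(C(-211) + P(125, 17)) = (5826 - 1576)*((-211 + 93/(-211)) - 512) = 4250*((-211 + 93*(-1/211)) - 512) = 4250*((-211 - 93/211) - 512) = 4250*(-44614/211 - 512) = 4250*(-152646/211) = -648745500/211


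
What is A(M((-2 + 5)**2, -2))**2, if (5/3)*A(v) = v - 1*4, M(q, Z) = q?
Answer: 9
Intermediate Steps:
A(v) = -12/5 + 3*v/5 (A(v) = 3*(v - 1*4)/5 = 3*(v - 4)/5 = 3*(-4 + v)/5 = -12/5 + 3*v/5)
A(M((-2 + 5)**2, -2))**2 = (-12/5 + 3*(-2 + 5)**2/5)**2 = (-12/5 + (3/5)*3**2)**2 = (-12/5 + (3/5)*9)**2 = (-12/5 + 27/5)**2 = 3**2 = 9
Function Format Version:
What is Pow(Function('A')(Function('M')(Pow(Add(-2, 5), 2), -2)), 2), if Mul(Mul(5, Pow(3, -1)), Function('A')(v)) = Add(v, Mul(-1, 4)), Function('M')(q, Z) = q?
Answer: 9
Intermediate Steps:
Function('A')(v) = Add(Rational(-12, 5), Mul(Rational(3, 5), v)) (Function('A')(v) = Mul(Rational(3, 5), Add(v, Mul(-1, 4))) = Mul(Rational(3, 5), Add(v, -4)) = Mul(Rational(3, 5), Add(-4, v)) = Add(Rational(-12, 5), Mul(Rational(3, 5), v)))
Pow(Function('A')(Function('M')(Pow(Add(-2, 5), 2), -2)), 2) = Pow(Add(Rational(-12, 5), Mul(Rational(3, 5), Pow(Add(-2, 5), 2))), 2) = Pow(Add(Rational(-12, 5), Mul(Rational(3, 5), Pow(3, 2))), 2) = Pow(Add(Rational(-12, 5), Mul(Rational(3, 5), 9)), 2) = Pow(Add(Rational(-12, 5), Rational(27, 5)), 2) = Pow(3, 2) = 9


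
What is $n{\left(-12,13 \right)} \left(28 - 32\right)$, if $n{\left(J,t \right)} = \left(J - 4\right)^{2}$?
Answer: $-1024$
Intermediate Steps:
$n{\left(J,t \right)} = \left(-4 + J\right)^{2}$ ($n{\left(J,t \right)} = \left(J - 4\right)^{2} = \left(-4 + J\right)^{2}$)
$n{\left(-12,13 \right)} \left(28 - 32\right) = \left(-4 - 12\right)^{2} \left(28 - 32\right) = \left(-16\right)^{2} \left(-4\right) = 256 \left(-4\right) = -1024$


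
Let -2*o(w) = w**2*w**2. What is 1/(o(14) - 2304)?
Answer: -1/21512 ≈ -4.6486e-5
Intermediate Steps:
o(w) = -w**4/2 (o(w) = -w**2*w**2/2 = -w**4/2)
1/(o(14) - 2304) = 1/(-1/2*14**4 - 2304) = 1/(-1/2*38416 - 2304) = 1/(-19208 - 2304) = 1/(-21512) = -1/21512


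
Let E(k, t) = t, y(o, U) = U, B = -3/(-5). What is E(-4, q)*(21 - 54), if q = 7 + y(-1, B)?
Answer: -1254/5 ≈ -250.80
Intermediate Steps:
B = ⅗ (B = -3*(-⅕) = ⅗ ≈ 0.60000)
q = 38/5 (q = 7 + ⅗ = 38/5 ≈ 7.6000)
E(-4, q)*(21 - 54) = 38*(21 - 54)/5 = (38/5)*(-33) = -1254/5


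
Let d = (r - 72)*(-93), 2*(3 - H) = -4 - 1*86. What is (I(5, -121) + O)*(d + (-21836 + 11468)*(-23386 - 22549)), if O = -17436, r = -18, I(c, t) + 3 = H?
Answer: -8282680267950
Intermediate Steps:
H = 48 (H = 3 - (-4 - 1*86)/2 = 3 - (-4 - 86)/2 = 3 - ½*(-90) = 3 + 45 = 48)
I(c, t) = 45 (I(c, t) = -3 + 48 = 45)
d = 8370 (d = (-18 - 72)*(-93) = -90*(-93) = 8370)
(I(5, -121) + O)*(d + (-21836 + 11468)*(-23386 - 22549)) = (45 - 17436)*(8370 + (-21836 + 11468)*(-23386 - 22549)) = -17391*(8370 - 10368*(-45935)) = -17391*(8370 + 476254080) = -17391*476262450 = -8282680267950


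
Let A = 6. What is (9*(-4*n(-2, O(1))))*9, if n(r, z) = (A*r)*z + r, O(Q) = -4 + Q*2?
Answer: -7128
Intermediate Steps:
O(Q) = -4 + 2*Q
n(r, z) = r + 6*r*z (n(r, z) = (6*r)*z + r = 6*r*z + r = r + 6*r*z)
(9*(-4*n(-2, O(1))))*9 = (9*(-(-8)*(1 + 6*(-4 + 2*1))))*9 = (9*(-(-8)*(1 + 6*(-4 + 2))))*9 = (9*(-(-8)*(1 + 6*(-2))))*9 = (9*(-(-8)*(1 - 12)))*9 = (9*(-(-8)*(-11)))*9 = (9*(-4*22))*9 = (9*(-88))*9 = -792*9 = -7128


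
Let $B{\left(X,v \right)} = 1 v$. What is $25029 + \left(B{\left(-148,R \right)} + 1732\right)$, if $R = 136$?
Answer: $26897$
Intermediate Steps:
$B{\left(X,v \right)} = v$
$25029 + \left(B{\left(-148,R \right)} + 1732\right) = 25029 + \left(136 + 1732\right) = 25029 + 1868 = 26897$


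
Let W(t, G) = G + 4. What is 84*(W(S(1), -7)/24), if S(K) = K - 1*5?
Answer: -21/2 ≈ -10.500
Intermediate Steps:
S(K) = -5 + K (S(K) = K - 5 = -5 + K)
W(t, G) = 4 + G
84*(W(S(1), -7)/24) = 84*((4 - 7)/24) = 84*(-3*1/24) = 84*(-1/8) = -21/2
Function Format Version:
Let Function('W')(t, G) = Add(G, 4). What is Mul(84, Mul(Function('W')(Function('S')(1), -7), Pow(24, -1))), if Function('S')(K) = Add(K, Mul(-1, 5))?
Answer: Rational(-21, 2) ≈ -10.500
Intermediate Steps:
Function('S')(K) = Add(-5, K) (Function('S')(K) = Add(K, -5) = Add(-5, K))
Function('W')(t, G) = Add(4, G)
Mul(84, Mul(Function('W')(Function('S')(1), -7), Pow(24, -1))) = Mul(84, Mul(Add(4, -7), Pow(24, -1))) = Mul(84, Mul(-3, Rational(1, 24))) = Mul(84, Rational(-1, 8)) = Rational(-21, 2)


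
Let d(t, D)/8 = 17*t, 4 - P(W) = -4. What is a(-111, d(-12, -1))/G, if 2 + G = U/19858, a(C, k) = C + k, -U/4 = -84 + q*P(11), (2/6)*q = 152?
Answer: 17306247/26986 ≈ 641.30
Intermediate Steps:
P(W) = 8 (P(W) = 4 - 1*(-4) = 4 + 4 = 8)
q = 456 (q = 3*152 = 456)
U = -14256 (U = -4*(-84 + 456*8) = -4*(-84 + 3648) = -4*3564 = -14256)
d(t, D) = 136*t (d(t, D) = 8*(17*t) = 136*t)
G = -26986/9929 (G = -2 - 14256/19858 = -2 - 14256*1/19858 = -2 - 7128/9929 = -26986/9929 ≈ -2.7179)
a(-111, d(-12, -1))/G = (-111 + 136*(-12))/(-26986/9929) = (-111 - 1632)*(-9929/26986) = -1743*(-9929/26986) = 17306247/26986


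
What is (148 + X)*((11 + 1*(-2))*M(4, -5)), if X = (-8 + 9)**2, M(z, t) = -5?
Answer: -6705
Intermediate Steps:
X = 1 (X = 1**2 = 1)
(148 + X)*((11 + 1*(-2))*M(4, -5)) = (148 + 1)*((11 + 1*(-2))*(-5)) = 149*((11 - 2)*(-5)) = 149*(9*(-5)) = 149*(-45) = -6705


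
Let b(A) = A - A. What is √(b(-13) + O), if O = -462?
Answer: I*√462 ≈ 21.494*I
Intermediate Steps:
b(A) = 0
√(b(-13) + O) = √(0 - 462) = √(-462) = I*√462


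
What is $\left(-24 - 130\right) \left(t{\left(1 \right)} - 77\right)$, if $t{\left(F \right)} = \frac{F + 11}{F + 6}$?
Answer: $11594$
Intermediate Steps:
$t{\left(F \right)} = \frac{11 + F}{6 + F}$
$\left(-24 - 130\right) \left(t{\left(1 \right)} - 77\right) = \left(-24 - 130\right) \left(\frac{11 + 1}{6 + 1} - 77\right) = \left(-24 - 130\right) \left(\frac{1}{7} \cdot 12 - 77\right) = - 154 \left(\frac{1}{7} \cdot 12 - 77\right) = - 154 \left(\frac{12}{7} - 77\right) = \left(-154\right) \left(- \frac{527}{7}\right) = 11594$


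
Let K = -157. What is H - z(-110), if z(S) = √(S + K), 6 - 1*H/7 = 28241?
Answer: -197645 - I*√267 ≈ -1.9765e+5 - 16.34*I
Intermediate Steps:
H = -197645 (H = 42 - 7*28241 = 42 - 197687 = -197645)
z(S) = √(-157 + S) (z(S) = √(S - 157) = √(-157 + S))
H - z(-110) = -197645 - √(-157 - 110) = -197645 - √(-267) = -197645 - I*√267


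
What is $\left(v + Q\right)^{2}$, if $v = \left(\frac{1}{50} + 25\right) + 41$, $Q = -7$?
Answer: $\frac{8708401}{2500} \approx 3483.4$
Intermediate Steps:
$v = \frac{3301}{50}$ ($v = \left(\frac{1}{50} + 25\right) + 41 = \frac{1251}{50} + 41 = \frac{3301}{50} \approx 66.02$)
$\left(v + Q\right)^{2} = \left(\frac{3301}{50} - 7\right)^{2} = \left(\frac{2951}{50}\right)^{2} = \frac{8708401}{2500}$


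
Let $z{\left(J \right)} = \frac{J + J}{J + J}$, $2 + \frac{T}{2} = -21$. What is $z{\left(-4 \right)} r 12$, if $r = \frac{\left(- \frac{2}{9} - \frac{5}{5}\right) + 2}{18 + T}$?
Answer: $- \frac{1}{3} \approx -0.33333$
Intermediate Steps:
$T = -46$ ($T = -4 + 2 \left(-21\right) = -4 - 42 = -46$)
$z{\left(J \right)} = 1$ ($z{\left(J \right)} = \frac{2 J}{2 J} = 2 J \frac{1}{2 J} = 1$)
$r = - \frac{1}{36}$ ($r = \frac{\left(- \frac{2}{9} - \frac{5}{5}\right) + 2}{18 - 46} = \frac{\left(\left(-2\right) \frac{1}{9} - 1\right) + 2}{-28} = \left(\left(- \frac{2}{9} - 1\right) + 2\right) \left(- \frac{1}{28}\right) = \left(- \frac{11}{9} + 2\right) \left(- \frac{1}{28}\right) = \frac{7}{9} \left(- \frac{1}{28}\right) = - \frac{1}{36} \approx -0.027778$)
$z{\left(-4 \right)} r 12 = 1 \left(- \frac{1}{36}\right) 12 = \left(- \frac{1}{36}\right) 12 = - \frac{1}{3}$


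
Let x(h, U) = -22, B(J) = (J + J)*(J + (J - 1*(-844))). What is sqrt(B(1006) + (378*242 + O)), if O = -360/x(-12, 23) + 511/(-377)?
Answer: sqrt(100395565649665)/4147 ≈ 2416.1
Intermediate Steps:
B(J) = 2*J*(844 + 2*J) (B(J) = (2*J)*(J + (J + 844)) = (2*J)*(J + (844 + J)) = (2*J)*(844 + 2*J) = 2*J*(844 + 2*J))
O = 62239/4147 (O = -360/(-22) + 511/(-377) = -360*(-1/22) + 511*(-1/377) = 180/11 - 511/377 = 62239/4147 ≈ 15.008)
sqrt(B(1006) + (378*242 + O)) = sqrt(4*1006*(422 + 1006) + (378*242 + 62239/4147)) = sqrt(4*1006*1428 + (91476 + 62239/4147)) = sqrt(5746272 + 379413211/4147) = sqrt(24209203195/4147) = sqrt(100395565649665)/4147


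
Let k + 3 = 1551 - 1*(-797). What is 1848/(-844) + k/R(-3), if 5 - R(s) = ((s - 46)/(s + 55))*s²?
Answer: 25405478/147911 ≈ 171.76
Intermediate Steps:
k = 2345 (k = -3 + (1551 - 1*(-797)) = -3 + (1551 + 797) = -3 + 2348 = 2345)
R(s) = 5 - s²*(-46 + s)/(55 + s) (R(s) = 5 - (s - 46)/(s + 55)*s² = 5 - (-46 + s)/(55 + s)*s² = 5 - s²*(-46 + s)/(55 + s))
1848/(-844) + k/R(-3) = 1848/(-844) + 2345/(((275 - 1*(-3)³ + 5*(-3) + 46*(-3)²)/(55 - 3))) = 1848*(-1/844) + 2345/(((275 - 1*(-27) - 15 + 46*9)/52)) = -462/211 + 2345/(((275 + 27 - 15 + 414)/52)) = -462/211 + 2345/(((1/52)*701)) = -462/211 + 2345/(701/52) = -462/211 + 2345*(52/701) = -462/211 + 121940/701 = 25405478/147911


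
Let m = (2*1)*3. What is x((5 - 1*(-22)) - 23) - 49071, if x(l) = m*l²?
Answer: -48975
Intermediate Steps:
m = 6 (m = 2*3 = 6)
x(l) = 6*l²
x((5 - 1*(-22)) - 23) - 49071 = 6*((5 - 1*(-22)) - 23)² - 49071 = 6*((5 + 22) - 23)² - 49071 = 6*(27 - 23)² - 49071 = 6*4² - 49071 = 6*16 - 49071 = 96 - 49071 = -48975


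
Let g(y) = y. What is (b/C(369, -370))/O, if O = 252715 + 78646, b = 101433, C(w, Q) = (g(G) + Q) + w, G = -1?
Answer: -101433/662722 ≈ -0.15306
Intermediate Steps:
C(w, Q) = -1 + Q + w (C(w, Q) = (-1 + Q) + w = -1 + Q + w)
O = 331361
(b/C(369, -370))/O = (101433/(-1 - 370 + 369))/331361 = (101433/(-2))*(1/331361) = (101433*(-½))*(1/331361) = -101433/2*1/331361 = -101433/662722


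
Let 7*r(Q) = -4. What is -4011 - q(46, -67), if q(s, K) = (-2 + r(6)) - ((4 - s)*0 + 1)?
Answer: -28052/7 ≈ -4007.4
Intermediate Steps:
r(Q) = -4/7 (r(Q) = (⅐)*(-4) = -4/7)
q(s, K) = -25/7 (q(s, K) = (-2 - 4/7) - ((4 - s)*0 + 1) = -18/7 - (0 + 1) = -18/7 - 1*1 = -18/7 - 1 = -25/7)
-4011 - q(46, -67) = -4011 - 1*(-25/7) = -4011 + 25/7 = -28052/7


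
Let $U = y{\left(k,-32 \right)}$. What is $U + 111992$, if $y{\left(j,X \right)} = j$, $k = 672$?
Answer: $112664$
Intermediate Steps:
$U = 672$
$U + 111992 = 672 + 111992 = 112664$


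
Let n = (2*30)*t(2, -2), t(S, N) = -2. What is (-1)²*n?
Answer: -120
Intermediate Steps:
n = -120 (n = (2*30)*(-2) = 60*(-2) = -120)
(-1)²*n = (-1)²*(-120) = 1*(-120) = -120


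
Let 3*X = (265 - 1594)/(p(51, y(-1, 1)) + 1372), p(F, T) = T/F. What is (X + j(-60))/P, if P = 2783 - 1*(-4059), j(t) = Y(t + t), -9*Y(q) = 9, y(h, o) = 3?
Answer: -15428/79794825 ≈ -0.00019335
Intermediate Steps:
Y(q) = -1 (Y(q) = -1/9*9 = -1)
j(t) = -1
P = 6842 (P = 2783 + 4059 = 6842)
X = -7531/23325 (X = ((265 - 1594)/(3/51 + 1372))/3 = (-1329/(3*(1/51) + 1372))/3 = (-1329/(1/17 + 1372))/3 = (-1329/23325/17)/3 = (-1329*17/23325)/3 = (1/3)*(-7531/7775) = -7531/23325 ≈ -0.32287)
(X + j(-60))/P = (-7531/23325 - 1)/6842 = -30856/23325*1/6842 = -15428/79794825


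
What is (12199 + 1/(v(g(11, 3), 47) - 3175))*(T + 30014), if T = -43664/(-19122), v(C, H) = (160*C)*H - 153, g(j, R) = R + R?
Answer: 24385202868467129/66595552 ≈ 3.6617e+8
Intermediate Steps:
g(j, R) = 2*R
v(C, H) = -153 + 160*C*H (v(C, H) = 160*C*H - 153 = -153 + 160*C*H)
T = 21832/9561 (T = -43664*(-1/19122) = 21832/9561 ≈ 2.2834)
(12199 + 1/(v(g(11, 3), 47) - 3175))*(T + 30014) = (12199 + 1/((-153 + 160*(2*3)*47) - 3175))*(21832/9561 + 30014) = (12199 + 1/((-153 + 160*6*47) - 3175))*(286985686/9561) = (12199 + 1/((-153 + 45120) - 3175))*(286985686/9561) = (12199 + 1/(44967 - 3175))*(286985686/9561) = (12199 + 1/41792)*(286985686/9561) = (509820609/41792)*(286985686/9561) = 24385202868467129/66595552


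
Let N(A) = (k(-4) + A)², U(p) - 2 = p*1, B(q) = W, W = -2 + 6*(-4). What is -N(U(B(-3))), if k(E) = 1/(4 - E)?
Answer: -36481/64 ≈ -570.02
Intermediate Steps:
W = -26 (W = -2 - 24 = -26)
B(q) = -26
U(p) = 2 + p (U(p) = 2 + p*1 = 2 + p)
N(A) = (⅛ + A)² (N(A) = (-1/(-4 - 4) + A)² = (-1/(-8) + A)² = (-1*(-⅛) + A)² = (⅛ + A)²)
-N(U(B(-3))) = -(1 + 8*(2 - 26))²/64 = -(1 + 8*(-24))²/64 = -(1 - 192)²/64 = -(-191)²/64 = -36481/64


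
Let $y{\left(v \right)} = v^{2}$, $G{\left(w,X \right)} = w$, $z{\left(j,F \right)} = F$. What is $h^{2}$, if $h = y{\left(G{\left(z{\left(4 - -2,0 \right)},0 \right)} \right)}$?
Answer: $0$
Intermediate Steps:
$h = 0$ ($h = 0^{2} = 0$)
$h^{2} = 0^{2} = 0$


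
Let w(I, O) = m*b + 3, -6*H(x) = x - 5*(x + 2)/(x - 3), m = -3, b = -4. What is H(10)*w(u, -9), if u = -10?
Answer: -25/7 ≈ -3.5714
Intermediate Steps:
H(x) = -x/6 + 5*(2 + x)/(6*(-3 + x)) (H(x) = -(x - 5*(x + 2)/(x - 3))/6 = -(x - 5*(2 + x)/(-3 + x))/6 = -x/6 + 5*(2 + x)/(6*(-3 + x)))
w(I, O) = 15 (w(I, O) = -3*(-4) + 3 = 12 + 3 = 15)
H(10)*w(u, -9) = ((10 - 1*10² + 8*10)/(6*(-3 + 10)))*15 = ((⅙)*(10 - 1*100 + 80)/7)*15 = ((⅙)*(⅐)*(10 - 100 + 80))*15 = ((⅙)*(⅐)*(-10))*15 = -5/21*15 = -25/7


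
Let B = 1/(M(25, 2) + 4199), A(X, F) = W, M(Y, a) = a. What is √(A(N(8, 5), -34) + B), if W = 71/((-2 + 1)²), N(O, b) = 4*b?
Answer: 4*√78315042/4201 ≈ 8.4262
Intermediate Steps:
W = 71 (W = 71/((-1)²) = 71/1 = 71*1 = 71)
A(X, F) = 71
B = 1/4201 (B = 1/(2 + 4199) = 1/4201 ≈ 0.00023804)
√(A(N(8, 5), -34) + B) = √(71 + 1/4201) = √(298272/4201) = 4*√78315042/4201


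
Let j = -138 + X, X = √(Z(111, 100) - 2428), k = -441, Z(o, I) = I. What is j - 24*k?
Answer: 10446 + 2*I*√582 ≈ 10446.0 + 48.249*I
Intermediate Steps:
X = 2*I*√582 (X = √(100 - 2428) = √(-2328) = 2*I*√582 ≈ 48.249*I)
j = -138 + 2*I*√582 ≈ -138.0 + 48.249*I
j - 24*k = (-138 + 2*I*√582) - 24*(-441) = (-138 + 2*I*√582) + 10584 = 10446 + 2*I*√582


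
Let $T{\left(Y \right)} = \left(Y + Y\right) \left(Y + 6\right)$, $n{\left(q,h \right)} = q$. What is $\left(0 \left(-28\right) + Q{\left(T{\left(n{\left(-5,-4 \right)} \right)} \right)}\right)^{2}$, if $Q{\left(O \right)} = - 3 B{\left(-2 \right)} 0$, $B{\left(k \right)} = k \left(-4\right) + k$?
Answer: $0$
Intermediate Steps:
$B{\left(k \right)} = - 3 k$ ($B{\left(k \right)} = - 4 k + k = - 3 k$)
$T{\left(Y \right)} = 2 Y \left(6 + Y\right)$
$Q{\left(O \right)} = 0$ ($Q{\left(O \right)} = - 3 \left(\left(-3\right) \left(-2\right)\right) 0 = \left(-3\right) 6 \cdot 0 = \left(-18\right) 0 = 0$)
$\left(0 \left(-28\right) + Q{\left(T{\left(n{\left(-5,-4 \right)} \right)} \right)}\right)^{2} = \left(0 \left(-28\right) + 0\right)^{2} = \left(0 + 0\right)^{2} = 0^{2} = 0$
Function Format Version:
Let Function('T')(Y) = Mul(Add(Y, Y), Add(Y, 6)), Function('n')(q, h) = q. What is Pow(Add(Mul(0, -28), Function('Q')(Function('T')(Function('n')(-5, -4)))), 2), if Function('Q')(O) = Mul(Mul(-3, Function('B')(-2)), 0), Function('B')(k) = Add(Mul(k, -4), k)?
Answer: 0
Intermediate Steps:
Function('B')(k) = Mul(-3, k) (Function('B')(k) = Add(Mul(-4, k), k) = Mul(-3, k))
Function('T')(Y) = Mul(2, Y, Add(6, Y)) (Function('T')(Y) = Mul(Mul(2, Y), Add(6, Y)) = Mul(2, Y, Add(6, Y)))
Function('Q')(O) = 0 (Function('Q')(O) = Mul(Mul(-3, Mul(-3, -2)), 0) = Mul(Mul(-3, 6), 0) = Mul(-18, 0) = 0)
Pow(Add(Mul(0, -28), Function('Q')(Function('T')(Function('n')(-5, -4)))), 2) = Pow(Add(Mul(0, -28), 0), 2) = Pow(Add(0, 0), 2) = Pow(0, 2) = 0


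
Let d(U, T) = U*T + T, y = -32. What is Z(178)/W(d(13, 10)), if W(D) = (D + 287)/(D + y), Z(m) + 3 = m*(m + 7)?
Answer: 3556116/427 ≈ 8328.1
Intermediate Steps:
d(U, T) = T + T*U (d(U, T) = T*U + T = T + T*U)
Z(m) = -3 + m*(7 + m) (Z(m) = -3 + m*(m + 7) = -3 + m*(7 + m))
W(D) = (287 + D)/(-32 + D) (W(D) = (D + 287)/(D - 32) = (287 + D)/(-32 + D))
Z(178)/W(d(13, 10)) = (-3 + 178² + 7*178)/(((287 + 10*(1 + 13))/(-32 + 10*(1 + 13)))) = (-3 + 31684 + 1246)/(((287 + 10*14)/(-32 + 10*14))) = 32927/(((287 + 140)/(-32 + 140))) = 32927/((427/108)) = 32927/(((1/108)*427)) = 32927/(427/108) = 32927*(108/427) = 3556116/427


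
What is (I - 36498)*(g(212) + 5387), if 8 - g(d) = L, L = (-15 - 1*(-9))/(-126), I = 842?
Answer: -4039610864/21 ≈ -1.9236e+8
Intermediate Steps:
L = 1/21 (L = (-15 + 9)*(-1/126) = -6*(-1/126) = 1/21 ≈ 0.047619)
g(d) = 167/21 (g(d) = 8 - 1*1/21 = 8 - 1/21 = 167/21)
(I - 36498)*(g(212) + 5387) = (842 - 36498)*(167/21 + 5387) = -35656*113294/21 = -4039610864/21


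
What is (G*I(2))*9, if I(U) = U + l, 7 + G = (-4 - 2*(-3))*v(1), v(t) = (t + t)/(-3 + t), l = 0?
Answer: -162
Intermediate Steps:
v(t) = 2*t/(-3 + t) (v(t) = (2*t)/(-3 + t) = 2*t/(-3 + t))
G = -9 (G = -7 + (-4 - 2*(-3))*(2*1/(-3 + 1)) = -7 + (-4 + 6)*(2*1/(-2)) = -7 + 2*(2*1*(-1/2)) = -7 + 2*(-1) = -7 - 2 = -9)
I(U) = U (I(U) = U + 0 = U)
(G*I(2))*9 = -9*2*9 = -18*9 = -162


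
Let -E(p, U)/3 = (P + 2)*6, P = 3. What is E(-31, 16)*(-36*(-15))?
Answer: -48600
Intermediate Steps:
E(p, U) = -90 (E(p, U) = -3*(3 + 2)*6 = -15*6 = -3*30 = -90)
E(-31, 16)*(-36*(-15)) = -(-3240)*(-15) = -90*540 = -48600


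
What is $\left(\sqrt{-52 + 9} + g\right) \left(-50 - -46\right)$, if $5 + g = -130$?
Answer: $540 - 4 i \sqrt{43} \approx 540.0 - 26.23 i$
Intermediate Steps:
$g = -135$ ($g = -5 - 130 = -135$)
$\left(\sqrt{-52 + 9} + g\right) \left(-50 - -46\right) = \left(\sqrt{-52 + 9} - 135\right) \left(-50 - -46\right) = \left(\sqrt{-43} - 135\right) \left(-50 + 46\right) = \left(i \sqrt{43} - 135\right) \left(-4\right) = \left(-135 + i \sqrt{43}\right) \left(-4\right) = 540 - 4 i \sqrt{43}$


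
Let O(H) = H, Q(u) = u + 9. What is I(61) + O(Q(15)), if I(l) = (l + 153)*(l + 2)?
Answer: 13506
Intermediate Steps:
Q(u) = 9 + u
I(l) = (2 + l)*(153 + l) (I(l) = (153 + l)*(2 + l) = (2 + l)*(153 + l))
I(61) + O(Q(15)) = (306 + 61² + 155*61) + (9 + 15) = (306 + 3721 + 9455) + 24 = 13482 + 24 = 13506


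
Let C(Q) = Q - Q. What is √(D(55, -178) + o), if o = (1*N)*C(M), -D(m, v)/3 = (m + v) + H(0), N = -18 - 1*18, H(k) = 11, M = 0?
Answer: 4*√21 ≈ 18.330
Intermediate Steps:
C(Q) = 0
N = -36 (N = -18 - 18 = -36)
D(m, v) = -33 - 3*m - 3*v (D(m, v) = -3*((m + v) + 11) = -3*(11 + m + v) = -33 - 3*m - 3*v)
o = 0 (o = (1*(-36))*0 = -36*0 = 0)
√(D(55, -178) + o) = √((-33 - 3*55 - 3*(-178)) + 0) = √((-33 - 165 + 534) + 0) = √(336 + 0) = √336 = 4*√21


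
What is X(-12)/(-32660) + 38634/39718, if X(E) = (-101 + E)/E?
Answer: 7568474573/7783139280 ≈ 0.97242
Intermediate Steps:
X(E) = (-101 + E)/E
X(-12)/(-32660) + 38634/39718 = ((-101 - 12)/(-12))/(-32660) + 38634/39718 = -1/12*(-113)*(-1/32660) + 38634*(1/39718) = (113/12)*(-1/32660) + 19317/19859 = -113/391920 + 19317/19859 = 7568474573/7783139280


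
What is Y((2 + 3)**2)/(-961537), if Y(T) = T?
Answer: -25/961537 ≈ -2.6000e-5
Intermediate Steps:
Y((2 + 3)**2)/(-961537) = (2 + 3)**2/(-961537) = 5**2*(-1/961537) = 25*(-1/961537) = -25/961537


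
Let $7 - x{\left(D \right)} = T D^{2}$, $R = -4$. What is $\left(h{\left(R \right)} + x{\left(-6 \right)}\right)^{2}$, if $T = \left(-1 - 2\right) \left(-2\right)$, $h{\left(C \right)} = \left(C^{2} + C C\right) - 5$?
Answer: $33124$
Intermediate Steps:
$h{\left(C \right)} = -5 + 2 C^{2}$ ($h{\left(C \right)} = \left(C^{2} + C^{2}\right) - 5 = 2 C^{2} - 5 = -5 + 2 C^{2}$)
$T = 6$ ($T = \left(-3\right) \left(-2\right) = 6$)
$x{\left(D \right)} = 7 - 6 D^{2}$
$\left(h{\left(R \right)} + x{\left(-6 \right)}\right)^{2} = \left(\left(-5 + 2 \left(-4\right)^{2}\right) + \left(7 - 6 \left(-6\right)^{2}\right)\right)^{2} = \left(\left(-5 + 2 \cdot 16\right) + \left(7 - 216\right)\right)^{2} = \left(\left(-5 + 32\right) + \left(7 - 216\right)\right)^{2} = \left(27 - 209\right)^{2} = \left(-182\right)^{2} = 33124$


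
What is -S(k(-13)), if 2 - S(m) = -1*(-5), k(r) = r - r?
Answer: 3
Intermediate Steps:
k(r) = 0
S(m) = -3 (S(m) = 2 - (-1)*(-5) = 2 - 1*5 = 2 - 5 = -3)
-S(k(-13)) = -1*(-3) = 3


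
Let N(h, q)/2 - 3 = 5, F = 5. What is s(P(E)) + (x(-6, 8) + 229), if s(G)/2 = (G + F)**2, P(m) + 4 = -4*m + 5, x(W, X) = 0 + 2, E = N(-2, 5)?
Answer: 6959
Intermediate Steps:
N(h, q) = 16 (N(h, q) = 6 + 2*5 = 6 + 10 = 16)
E = 16
x(W, X) = 2
P(m) = 1 - 4*m (P(m) = -4 + (-4*m + 5) = -4 + (5 - 4*m) = 1 - 4*m)
s(G) = 2*(5 + G)**2 (s(G) = 2*(G + 5)**2 = 2*(5 + G)**2)
s(P(E)) + (x(-6, 8) + 229) = 2*(5 + (1 - 4*16))**2 + (2 + 229) = 2*(5 + (1 - 64))**2 + 231 = 2*(5 - 63)**2 + 231 = 2*(-58)**2 + 231 = 2*3364 + 231 = 6728 + 231 = 6959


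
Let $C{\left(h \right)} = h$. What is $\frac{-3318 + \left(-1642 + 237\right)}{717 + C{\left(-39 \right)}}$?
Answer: $- \frac{4723}{678} \approx -6.9661$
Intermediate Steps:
$\frac{-3318 + \left(-1642 + 237\right)}{717 + C{\left(-39 \right)}} = \frac{-3318 + \left(-1642 + 237\right)}{717 - 39} = \frac{-3318 - 1405}{678} = \left(-4723\right) \frac{1}{678} = - \frac{4723}{678}$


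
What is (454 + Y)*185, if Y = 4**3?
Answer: 95830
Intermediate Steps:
Y = 64
(454 + Y)*185 = (454 + 64)*185 = 518*185 = 95830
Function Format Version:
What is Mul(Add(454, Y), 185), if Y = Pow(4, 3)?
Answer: 95830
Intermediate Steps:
Y = 64
Mul(Add(454, Y), 185) = Mul(Add(454, 64), 185) = Mul(518, 185) = 95830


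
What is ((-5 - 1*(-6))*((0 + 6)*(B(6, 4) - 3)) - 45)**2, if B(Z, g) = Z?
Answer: 729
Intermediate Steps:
((-5 - 1*(-6))*((0 + 6)*(B(6, 4) - 3)) - 45)**2 = ((-5 - 1*(-6))*((0 + 6)*(6 - 3)) - 45)**2 = ((-5 + 6)*(6*3) - 45)**2 = (1*18 - 45)**2 = (18 - 45)**2 = (-27)**2 = 729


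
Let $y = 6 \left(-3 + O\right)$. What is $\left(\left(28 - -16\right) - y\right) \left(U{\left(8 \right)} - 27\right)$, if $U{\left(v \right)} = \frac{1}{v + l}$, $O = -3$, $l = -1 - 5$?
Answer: $-2120$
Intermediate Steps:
$l = -6$ ($l = -1 - 5 = -6$)
$y = -36$ ($y = 6 \left(-3 - 3\right) = 6 \left(-6\right) = -36$)
$U{\left(v \right)} = \frac{1}{-6 + v}$ ($U{\left(v \right)} = \frac{1}{v - 6} = \frac{1}{-6 + v}$)
$\left(\left(28 - -16\right) - y\right) \left(U{\left(8 \right)} - 27\right) = \left(\left(28 - -16\right) - -36\right) \left(\frac{1}{-6 + 8} - 27\right) = \left(\left(28 + 16\right) + 36\right) \left(\frac{1}{2} - 27\right) = \left(44 + 36\right) \left(\frac{1}{2} - 27\right) = 80 \left(- \frac{53}{2}\right) = -2120$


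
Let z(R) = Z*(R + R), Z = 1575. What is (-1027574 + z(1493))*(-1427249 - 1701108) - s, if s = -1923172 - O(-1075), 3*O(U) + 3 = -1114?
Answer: -34493658943297/3 ≈ -1.1498e+13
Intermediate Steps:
O(U) = -1117/3 (O(U) = -1 + (1/3)*(-1114) = -1 - 1114/3 = -1117/3)
z(R) = 3150*R (z(R) = 1575*(R + R) = 1575*(2*R) = 3150*R)
s = -5768399/3 (s = -1923172 - 1*(-1117/3) = -1923172 + 1117/3 = -5768399/3 ≈ -1.9228e+6)
(-1027574 + z(1493))*(-1427249 - 1701108) - s = (-1027574 + 3150*1493)*(-1427249 - 1701108) - 1*(-5768399/3) = (-1027574 + 4702950)*(-3128357) + 5768399/3 = 3675376*(-3128357) + 5768399/3 = -11497888237232 + 5768399/3 = -34493658943297/3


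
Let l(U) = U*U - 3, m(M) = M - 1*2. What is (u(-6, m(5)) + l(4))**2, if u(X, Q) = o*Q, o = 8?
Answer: 1369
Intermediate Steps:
m(M) = -2 + M (m(M) = M - 2 = -2 + M)
u(X, Q) = 8*Q
l(U) = -3 + U**2 (l(U) = U**2 - 3 = -3 + U**2)
(u(-6, m(5)) + l(4))**2 = (8*(-2 + 5) + (-3 + 4**2))**2 = (8*3 + (-3 + 16))**2 = (24 + 13)**2 = 37**2 = 1369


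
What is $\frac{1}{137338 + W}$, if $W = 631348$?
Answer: $\frac{1}{768686} \approx 1.3009 \cdot 10^{-6}$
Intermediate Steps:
$\frac{1}{137338 + W} = \frac{1}{137338 + 631348} = \frac{1}{768686}$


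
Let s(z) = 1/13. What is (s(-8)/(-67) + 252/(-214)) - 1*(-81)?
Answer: 7439104/93197 ≈ 79.821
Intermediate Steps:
s(z) = 1/13
(s(-8)/(-67) + 252/(-214)) - 1*(-81) = ((1/13)/(-67) + 252/(-214)) - 1*(-81) = ((1/13)*(-1/67) + 252*(-1/214)) + 81 = (-1/871 - 126/107) + 81 = -109853/93197 + 81 = 7439104/93197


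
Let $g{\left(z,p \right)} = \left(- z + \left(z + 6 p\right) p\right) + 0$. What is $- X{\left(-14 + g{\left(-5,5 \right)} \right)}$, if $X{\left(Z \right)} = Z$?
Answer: $-116$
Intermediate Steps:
$g{\left(z,p \right)} = - z + p \left(z + 6 p\right)$ ($g{\left(z,p \right)} = \left(- z + p \left(z + 6 p\right)\right) + 0 = - z + p \left(z + 6 p\right)$)
$- X{\left(-14 + g{\left(-5,5 \right)} \right)} = - (-14 + \left(\left(-1\right) \left(-5\right) + 6 \cdot 5^{2} + 5 \left(-5\right)\right)) = - (-14 + \left(5 + 6 \cdot 25 - 25\right)) = - (-14 + \left(5 + 150 - 25\right)) = - (-14 + 130) = \left(-1\right) 116 = -116$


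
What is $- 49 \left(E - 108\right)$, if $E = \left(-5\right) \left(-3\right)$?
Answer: $4557$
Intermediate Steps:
$E = 15$
$- 49 \left(E - 108\right) = - 49 \left(15 - 108\right) = \left(-49\right) \left(-93\right) = 4557$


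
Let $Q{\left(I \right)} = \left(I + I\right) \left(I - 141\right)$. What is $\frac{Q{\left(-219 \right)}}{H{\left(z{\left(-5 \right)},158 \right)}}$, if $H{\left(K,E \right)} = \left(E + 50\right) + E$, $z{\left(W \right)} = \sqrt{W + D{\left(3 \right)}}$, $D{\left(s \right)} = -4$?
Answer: $\frac{26280}{61} \approx 430.82$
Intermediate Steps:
$z{\left(W \right)} = \sqrt{-4 + W}$ ($z{\left(W \right)} = \sqrt{W - 4} = \sqrt{-4 + W}$)
$H{\left(K,E \right)} = 50 + 2 E$ ($H{\left(K,E \right)} = \left(50 + E\right) + E = 50 + 2 E$)
$Q{\left(I \right)} = 2 I \left(-141 + I\right)$
$\frac{Q{\left(-219 \right)}}{H{\left(z{\left(-5 \right)},158 \right)}} = \frac{2 \left(-219\right) \left(-141 - 219\right)}{50 + 2 \cdot 158} = \frac{2 \left(-219\right) \left(-360\right)}{50 + 316} = \frac{157680}{366} = 157680 \cdot \frac{1}{366} = \frac{26280}{61}$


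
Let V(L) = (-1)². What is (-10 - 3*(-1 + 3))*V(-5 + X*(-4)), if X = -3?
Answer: -16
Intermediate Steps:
V(L) = 1
(-10 - 3*(-1 + 3))*V(-5 + X*(-4)) = (-10 - 3*(-1 + 3))*1 = (-10 - 3*2)*1 = (-10 - 6)*1 = -16*1 = -16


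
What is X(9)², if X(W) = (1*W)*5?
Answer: 2025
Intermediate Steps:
X(W) = 5*W (X(W) = W*5 = 5*W)
X(9)² = (5*9)² = 45² = 2025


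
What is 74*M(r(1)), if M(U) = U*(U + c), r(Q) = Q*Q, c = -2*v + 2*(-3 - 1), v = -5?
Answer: 222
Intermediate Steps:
c = 2 (c = -2*(-5) + 2*(-3 - 1) = 10 + 2*(-4) = 10 - 8 = 2)
r(Q) = Q²
M(U) = U*(2 + U) (M(U) = U*(U + 2) = U*(2 + U))
74*M(r(1)) = 74*(1²*(2 + 1²)) = 74*(1*(2 + 1)) = 74*(1*3) = 74*3 = 222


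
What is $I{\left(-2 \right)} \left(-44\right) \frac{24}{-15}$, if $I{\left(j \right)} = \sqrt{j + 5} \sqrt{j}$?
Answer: $\frac{352 i \sqrt{6}}{5} \approx 172.44 i$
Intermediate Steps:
$I{\left(j \right)} = \sqrt{j} \sqrt{5 + j}$ ($I{\left(j \right)} = \sqrt{5 + j} \sqrt{j} = \sqrt{j} \sqrt{5 + j}$)
$I{\left(-2 \right)} \left(-44\right) \frac{24}{-15} = \sqrt{-2} \sqrt{5 - 2} \left(-44\right) \frac{24}{-15} = i \sqrt{2} \sqrt{3} \left(-44\right) 24 \left(- \frac{1}{15}\right) = i \sqrt{6} \left(-44\right) \left(- \frac{8}{5}\right) = - 44 i \sqrt{6} \left(- \frac{8}{5}\right) = \frac{352 i \sqrt{6}}{5}$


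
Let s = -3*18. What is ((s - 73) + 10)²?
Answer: 13689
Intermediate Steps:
s = -54
((s - 73) + 10)² = ((-54 - 73) + 10)² = (-127 + 10)² = (-117)² = 13689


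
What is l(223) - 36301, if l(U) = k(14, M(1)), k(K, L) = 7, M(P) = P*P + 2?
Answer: -36294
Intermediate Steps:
M(P) = 2 + P**2 (M(P) = P**2 + 2 = 2 + P**2)
l(U) = 7
l(223) - 36301 = 7 - 36301 = -36294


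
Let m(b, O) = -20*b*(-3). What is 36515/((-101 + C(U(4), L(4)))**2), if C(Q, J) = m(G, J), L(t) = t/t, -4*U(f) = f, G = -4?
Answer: 36515/116281 ≈ 0.31402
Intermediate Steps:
U(f) = -f/4
L(t) = 1
m(b, O) = 60*b (m(b, O) = -20*b*(-3) = 60*b)
C(Q, J) = -240 (C(Q, J) = 60*(-4) = -240)
36515/((-101 + C(U(4), L(4)))**2) = 36515/((-101 - 240)**2) = 36515/((-341)**2) = 36515/116281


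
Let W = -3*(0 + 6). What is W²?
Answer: 324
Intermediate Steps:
W = -18 (W = -3*6 = -18)
W² = (-18)² = 324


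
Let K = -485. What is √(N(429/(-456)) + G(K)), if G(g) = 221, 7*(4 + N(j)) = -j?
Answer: √61454246/532 ≈ 14.735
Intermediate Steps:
N(j) = -4 - j/7 (N(j) = -4 + (-j)/7 = -4 - j/7)
√(N(429/(-456)) + G(K)) = √((-4 - 429/(7*(-456))) + 221) = √((-4 - 429*(-1)/(7*456)) + 221) = √((-4 - ⅐*(-143/152)) + 221) = √((-4 + 143/1064) + 221) = √(-4113/1064 + 221) = √(231031/1064) = √61454246/532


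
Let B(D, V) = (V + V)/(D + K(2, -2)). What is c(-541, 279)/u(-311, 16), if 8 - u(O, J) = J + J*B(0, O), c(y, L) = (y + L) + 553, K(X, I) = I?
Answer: -291/4984 ≈ -0.058387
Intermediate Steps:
c(y, L) = 553 + L + y (c(y, L) = (L + y) + 553 = 553 + L + y)
B(D, V) = 2*V/(-2 + D) (B(D, V) = (V + V)/(D - 2) = (2*V)/(-2 + D) = 2*V/(-2 + D))
u(O, J) = 8 - J + J*O (u(O, J) = 8 - (J + J*(2*O/(-2 + 0))) = 8 - (J + J*(2*O/(-2))) = 8 - (J + J*(2*O*(-½))) = 8 - (J + J*(-O)) = 8 - (J - J*O) = 8 + (-J + J*O) = 8 - J + J*O)
c(-541, 279)/u(-311, 16) = (553 + 279 - 541)/(8 - 1*16 + 16*(-311)) = 291/(8 - 16 - 4976) = 291/(-4984) = 291*(-1/4984) = -291/4984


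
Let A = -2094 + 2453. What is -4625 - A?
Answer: -4984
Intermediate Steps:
A = 359
-4625 - A = -4625 - 1*359 = -4625 - 359 = -4984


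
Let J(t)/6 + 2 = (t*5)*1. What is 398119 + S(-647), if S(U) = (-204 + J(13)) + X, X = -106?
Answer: 398187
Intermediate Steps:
J(t) = -12 + 30*t (J(t) = -12 + 6*((t*5)*1) = -12 + 6*((5*t)*1) = -12 + 6*(5*t) = -12 + 30*t)
S(U) = 68 (S(U) = (-204 + (-12 + 30*13)) - 106 = (-204 + (-12 + 390)) - 106 = (-204 + 378) - 106 = 174 - 106 = 68)
398119 + S(-647) = 398119 + 68 = 398187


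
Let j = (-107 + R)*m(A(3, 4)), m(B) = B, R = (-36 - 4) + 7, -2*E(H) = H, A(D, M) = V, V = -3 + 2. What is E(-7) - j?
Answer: -273/2 ≈ -136.50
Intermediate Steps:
V = -1
A(D, M) = -1
E(H) = -H/2
R = -33 (R = -40 + 7 = -33)
j = 140 (j = (-107 - 33)*(-1) = -140*(-1) = 140)
E(-7) - j = -1/2*(-7) - 1*140 = 7/2 - 140 = -273/2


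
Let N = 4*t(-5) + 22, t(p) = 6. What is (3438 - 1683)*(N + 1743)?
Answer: 3139695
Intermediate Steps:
N = 46 (N = 4*6 + 22 = 24 + 22 = 46)
(3438 - 1683)*(N + 1743) = (3438 - 1683)*(46 + 1743) = 1755*1789 = 3139695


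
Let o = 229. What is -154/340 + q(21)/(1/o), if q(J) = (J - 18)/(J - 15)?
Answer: 9694/85 ≈ 114.05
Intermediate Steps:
q(J) = (-18 + J)/(-15 + J)
-154/340 + q(21)/(1/o) = -154/340 + ((-18 + 21)/(-15 + 21))/(1/229) = -154*1/340 + (3/6)/(1/229) = -77/170 + ((1/6)*3)*229 = -77/170 + (1/2)*229 = -77/170 + 229/2 = 9694/85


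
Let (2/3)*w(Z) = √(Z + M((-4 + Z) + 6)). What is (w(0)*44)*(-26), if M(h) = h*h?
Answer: -3432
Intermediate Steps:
M(h) = h²
w(Z) = 3*√(Z + (2 + Z)²)/2 (w(Z) = 3*√(Z + ((-4 + Z) + 6)²)/2 = 3*√(Z + (2 + Z)²)/2)
(w(0)*44)*(-26) = ((3*√(0 + (2 + 0)²)/2)*44)*(-26) = ((3*√(0 + 2²)/2)*44)*(-26) = ((3*√(0 + 4)/2)*44)*(-26) = ((3*√4/2)*44)*(-26) = (((3/2)*2)*44)*(-26) = (3*44)*(-26) = 132*(-26) = -3432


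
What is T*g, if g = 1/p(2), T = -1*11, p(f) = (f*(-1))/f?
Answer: 11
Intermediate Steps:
p(f) = -1 (p(f) = (-f)/f = -1)
T = -11
g = -1 (g = 1/(-1) = -1)
T*g = -11*(-1) = 11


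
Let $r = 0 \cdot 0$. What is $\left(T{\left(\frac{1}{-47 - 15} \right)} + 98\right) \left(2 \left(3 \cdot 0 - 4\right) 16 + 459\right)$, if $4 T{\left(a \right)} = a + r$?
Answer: $\frac{8044293}{248} \approx 32437.0$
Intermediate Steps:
$r = 0$
$T{\left(a \right)} = \frac{a}{4}$ ($T{\left(a \right)} = \frac{a + 0}{4} = \frac{a}{4}$)
$\left(T{\left(\frac{1}{-47 - 15} \right)} + 98\right) \left(2 \left(3 \cdot 0 - 4\right) 16 + 459\right) = \left(\frac{1}{4 \left(-47 - 15\right)} + 98\right) \left(2 \left(3 \cdot 0 - 4\right) 16 + 459\right) = \left(\frac{1}{4 \left(-62\right)} + 98\right) \left(2 \left(0 - 4\right) 16 + 459\right) = \left(\frac{1}{4} \left(- \frac{1}{62}\right) + 98\right) \left(2 \left(-4\right) 16 + 459\right) = \left(- \frac{1}{248} + 98\right) \left(\left(-8\right) 16 + 459\right) = \frac{24303 \left(-128 + 459\right)}{248} = \frac{24303}{248} \cdot 331 = \frac{8044293}{248}$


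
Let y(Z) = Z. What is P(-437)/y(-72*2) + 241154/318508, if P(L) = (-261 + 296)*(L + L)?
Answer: 1222235737/5733144 ≈ 213.19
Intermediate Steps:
P(L) = 70*L (P(L) = 35*(2*L) = 70*L)
P(-437)/y(-72*2) + 241154/318508 = (70*(-437))/((-72*2)) + 241154/318508 = -30590/(-144) + 241154*(1/318508) = -30590*(-1/144) + 120577/159254 = 15295/72 + 120577/159254 = 1222235737/5733144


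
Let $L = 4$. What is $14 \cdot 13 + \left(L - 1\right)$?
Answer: $185$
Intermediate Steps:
$14 \cdot 13 + \left(L - 1\right) = 14 \cdot 13 + \left(4 - 1\right) = 182 + \left(4 - 1\right) = 182 + 3 = 185$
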